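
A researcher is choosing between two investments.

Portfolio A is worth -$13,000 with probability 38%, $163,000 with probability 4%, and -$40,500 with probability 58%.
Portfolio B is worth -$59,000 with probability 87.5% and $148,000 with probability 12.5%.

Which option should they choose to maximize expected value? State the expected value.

Portfolio A (-$21,910)

Portfolio A = 0.38 × (-13000) + 0.04 × 163000 + 0.58 × (-40500) = -4940 + 6520 − 23490 = -21910
Portfolio B = 0.875 × (-59000) + 0.125 × 148000 = -51625 + 18500 = -33125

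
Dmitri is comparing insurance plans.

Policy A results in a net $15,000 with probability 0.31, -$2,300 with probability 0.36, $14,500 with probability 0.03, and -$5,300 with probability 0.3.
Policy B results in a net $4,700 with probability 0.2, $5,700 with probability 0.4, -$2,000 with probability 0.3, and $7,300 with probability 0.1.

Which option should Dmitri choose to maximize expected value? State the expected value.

Policy B ($3,350)

Policy A = 0.31 × 15000 + 0.36 × (-2300) + 0.03 × 14500 + 0.3 × (-5300) = 4650 − 828 + 435 − 1590 = 2667
Policy B = 0.2 × 4700 + 0.4 × 5700 + 0.3 × (-2000) + 0.1 × 7300 = 940 + 2280 − 600 + 730 = 3350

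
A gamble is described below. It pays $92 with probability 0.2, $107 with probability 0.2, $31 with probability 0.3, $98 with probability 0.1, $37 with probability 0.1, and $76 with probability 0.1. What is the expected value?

$70.20

EV = 0.2 × 92 + 0.2 × 107 + 0.3 × 31 + 0.1 × 98 + 0.1 × 37 + 0.1 × 76 = 18.4 + 21.4 + 9.3 + 9.8 + 3.7 + 7.6 = 70.2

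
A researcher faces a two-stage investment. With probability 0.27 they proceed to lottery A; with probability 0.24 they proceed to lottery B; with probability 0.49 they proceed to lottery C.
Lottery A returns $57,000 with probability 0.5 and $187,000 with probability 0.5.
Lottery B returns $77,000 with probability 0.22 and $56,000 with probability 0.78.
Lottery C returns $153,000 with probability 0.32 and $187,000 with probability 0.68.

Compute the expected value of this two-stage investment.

EV(A) = 0.5 × 57000 + 0.5 × 187000 = 28500 + 93500 = 122000
EV(B) = 0.22 × 77000 + 0.78 × 56000 = 16940 + 43680 = 60620
EV(C) = 0.32 × 153000 + 0.68 × 187000 = 48960 + 127160 = 176120
Overall = 0.27 × 122000 + 0.24 × 60620 + 0.49 × 176120 = 32940 + 14548.8 + 86298.8 = 133787.6

$133,787.60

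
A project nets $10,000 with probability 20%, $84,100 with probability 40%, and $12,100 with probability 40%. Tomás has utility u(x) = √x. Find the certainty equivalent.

E[u] = 0.2·√10000 + 0.4·√84100 + 0.4·√12100 = 0.2·100 + 0.4·290 + 0.4·110 = 180
CE = (180)² = 32400

$32,400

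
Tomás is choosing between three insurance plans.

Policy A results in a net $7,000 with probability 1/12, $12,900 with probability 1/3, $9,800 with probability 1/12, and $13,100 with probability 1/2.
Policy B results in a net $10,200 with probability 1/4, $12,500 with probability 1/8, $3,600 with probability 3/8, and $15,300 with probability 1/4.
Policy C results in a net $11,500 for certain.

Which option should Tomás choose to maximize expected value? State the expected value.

Policy A ($12,250)

Policy A = 1/12 × 7000 + 1/3 × 12900 + 1/12 × 9800 + 1/2 × 13100 = 583.3333 + 4300 + 816.6667 + 6550 = 12250
Policy B = 1/4 × 10200 + 1/8 × 12500 + 3/8 × 3600 + 1/4 × 15300 = 2550 + 1562.5 + 1350 + 3825 = 9287.5
Policy C: 11500 (certain)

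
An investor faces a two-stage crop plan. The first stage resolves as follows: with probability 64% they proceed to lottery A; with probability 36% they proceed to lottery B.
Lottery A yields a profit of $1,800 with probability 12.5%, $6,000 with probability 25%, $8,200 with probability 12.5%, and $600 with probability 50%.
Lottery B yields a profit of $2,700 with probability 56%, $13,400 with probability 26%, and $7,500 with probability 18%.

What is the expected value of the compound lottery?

$4,236.56

EV(A) = 0.125 × 1800 + 0.25 × 6000 + 0.125 × 8200 + 0.5 × 600 = 225 + 1500 + 1025 + 300 = 3050
EV(B) = 0.56 × 2700 + 0.26 × 13400 + 0.18 × 7500 = 1512 + 3484 + 1350 = 6346
Overall = 0.64 × 3050 + 0.36 × 6346 = 1952 + 2284.56 = 4236.56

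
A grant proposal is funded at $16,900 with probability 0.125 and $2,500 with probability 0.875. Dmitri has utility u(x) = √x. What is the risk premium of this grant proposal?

E[u] = 0.125·√16900 + 0.875·√2500 = 0.125·130 + 0.875·50 = 60
CE = (60)² = 3600
Risk premium = EV − CE = 4300 − 3600 = 700

$700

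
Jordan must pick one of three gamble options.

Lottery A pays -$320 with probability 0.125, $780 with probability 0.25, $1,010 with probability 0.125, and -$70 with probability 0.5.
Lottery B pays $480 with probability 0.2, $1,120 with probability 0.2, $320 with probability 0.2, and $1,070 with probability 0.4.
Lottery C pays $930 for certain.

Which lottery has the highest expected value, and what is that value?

Lottery C ($930)

Lottery A = 0.125 × (-320) + 0.25 × 780 + 0.125 × 1010 + 0.5 × (-70) = -40 + 195 + 126.25 − 35 = 246.25
Lottery B = 0.2 × 480 + 0.2 × 1120 + 0.2 × 320 + 0.4 × 1070 = 96 + 224 + 64 + 428 = 812
Lottery C: 930 (certain)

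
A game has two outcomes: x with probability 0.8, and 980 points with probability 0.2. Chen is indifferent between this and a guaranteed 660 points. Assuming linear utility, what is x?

x = 580 points

0.8·x + 0.2·980 = 660
0.8·x = 660 − 196 = 464
x = 464 / 0.8 = 580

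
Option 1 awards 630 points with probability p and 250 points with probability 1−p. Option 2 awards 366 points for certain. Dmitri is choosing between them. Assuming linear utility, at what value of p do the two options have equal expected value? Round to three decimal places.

p·630 + (1−p)·250 = 366
380p + 250 = 366
p = (366 − 250) / 380

p = 0.305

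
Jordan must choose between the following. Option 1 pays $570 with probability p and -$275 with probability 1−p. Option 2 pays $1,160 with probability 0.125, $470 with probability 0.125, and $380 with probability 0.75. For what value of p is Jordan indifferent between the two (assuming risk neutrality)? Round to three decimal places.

EV(Option 2) = 0.125 × 1160 + 0.125 × 470 + 0.75 × 380 = 145 + 58.75 + 285 = 488.75
p·570 + (1−p)·(-275) = 488.75
845p − 275 = 488.75
p = (488.75 + 275) / 845

p = 0.904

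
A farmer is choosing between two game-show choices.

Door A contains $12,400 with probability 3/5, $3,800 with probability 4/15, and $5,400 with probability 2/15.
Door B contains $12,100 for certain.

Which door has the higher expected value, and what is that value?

Door B ($12,100)

Door A = 3/5 × 12400 + 4/15 × 3800 + 2/15 × 5400 = 7440 + 1013.3333 + 720 = 9173.3333
Door B: 12100 (certain)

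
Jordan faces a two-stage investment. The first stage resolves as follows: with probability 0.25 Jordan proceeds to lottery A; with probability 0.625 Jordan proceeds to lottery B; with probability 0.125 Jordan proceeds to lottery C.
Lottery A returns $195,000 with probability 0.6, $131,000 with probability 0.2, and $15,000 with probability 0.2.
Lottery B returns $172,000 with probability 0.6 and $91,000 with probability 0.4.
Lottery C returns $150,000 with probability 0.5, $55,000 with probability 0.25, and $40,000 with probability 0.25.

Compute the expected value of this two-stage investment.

$136,143.75

EV(A) = 0.6 × 195000 + 0.2 × 131000 + 0.2 × 15000 = 117000 + 26200 + 3000 = 146200
EV(B) = 0.6 × 172000 + 0.4 × 91000 = 103200 + 36400 = 139600
EV(C) = 0.5 × 150000 + 0.25 × 55000 + 0.25 × 40000 = 75000 + 13750 + 10000 = 98750
Overall = 0.25 × 146200 + 0.625 × 139600 + 0.125 × 98750 = 36550 + 87250 + 12343.75 = 136143.75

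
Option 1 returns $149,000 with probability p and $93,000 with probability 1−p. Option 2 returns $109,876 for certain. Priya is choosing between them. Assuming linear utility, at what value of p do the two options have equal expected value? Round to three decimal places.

p·149000 + (1−p)·93000 = 109876
56000p + 93000 = 109876
p = (109876 − 93000) / 56000

p = 0.301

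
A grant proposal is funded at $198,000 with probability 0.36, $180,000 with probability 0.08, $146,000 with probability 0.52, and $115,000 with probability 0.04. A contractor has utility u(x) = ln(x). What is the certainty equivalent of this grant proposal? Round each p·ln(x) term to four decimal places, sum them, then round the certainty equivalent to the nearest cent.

$164,111.28

E[u] = 0.36·ln(198000) + 0.08·ln(180000) + 0.52·ln(146000) + 0.04·ln(115000) = 4.3906 + 0.9681 + 6.1835 + 0.4661 = 12.0083
CE = e^12.0083 ≈ 164111.28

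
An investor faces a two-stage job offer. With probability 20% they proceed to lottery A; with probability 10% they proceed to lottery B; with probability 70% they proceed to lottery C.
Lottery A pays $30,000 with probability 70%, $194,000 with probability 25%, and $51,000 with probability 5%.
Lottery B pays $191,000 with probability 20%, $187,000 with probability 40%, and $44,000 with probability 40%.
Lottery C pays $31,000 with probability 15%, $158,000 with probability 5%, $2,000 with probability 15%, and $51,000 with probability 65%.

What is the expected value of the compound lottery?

EV(A) = 0.7 × 30000 + 0.25 × 194000 + 0.05 × 51000 = 21000 + 48500 + 2550 = 72050
EV(B) = 0.2 × 191000 + 0.4 × 187000 + 0.4 × 44000 = 38200 + 74800 + 17600 = 130600
EV(C) = 0.15 × 31000 + 0.05 × 158000 + 0.15 × 2000 + 0.65 × 51000 = 4650 + 7900 + 300 + 33150 = 46000
Overall = 0.2 × 72050 + 0.1 × 130600 + 0.7 × 46000 = 14410 + 13060 + 32200 = 59670

$59,670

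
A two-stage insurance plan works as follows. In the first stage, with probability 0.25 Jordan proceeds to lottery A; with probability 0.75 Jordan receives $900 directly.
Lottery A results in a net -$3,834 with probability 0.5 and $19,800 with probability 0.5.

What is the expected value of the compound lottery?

$2,670.75

EV(A) = 0.5 × (-3834) + 0.5 × 19800 = -1917 + 9900 = 7983
Branch B: 900 (certain)
Overall = 0.25 × 7983 + 0.75 × 900 = 1995.75 + 675 = 2670.75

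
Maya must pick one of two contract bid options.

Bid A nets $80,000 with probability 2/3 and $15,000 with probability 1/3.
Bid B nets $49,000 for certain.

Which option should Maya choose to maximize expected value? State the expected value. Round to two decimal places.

Bid A ($58,333.33)

Bid A = 2/3 × 80000 + 1/3 × 15000 = 53333.3333 + 5000 = 58333.3333
Bid B: 49000 (certain)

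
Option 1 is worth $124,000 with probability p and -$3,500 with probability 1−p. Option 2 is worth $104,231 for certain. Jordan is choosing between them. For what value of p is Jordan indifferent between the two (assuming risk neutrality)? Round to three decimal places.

p = 0.845

p·124000 + (1−p)·(-3500) = 104231
127500p − 3500 = 104231
p = (104231 + 3500) / 127500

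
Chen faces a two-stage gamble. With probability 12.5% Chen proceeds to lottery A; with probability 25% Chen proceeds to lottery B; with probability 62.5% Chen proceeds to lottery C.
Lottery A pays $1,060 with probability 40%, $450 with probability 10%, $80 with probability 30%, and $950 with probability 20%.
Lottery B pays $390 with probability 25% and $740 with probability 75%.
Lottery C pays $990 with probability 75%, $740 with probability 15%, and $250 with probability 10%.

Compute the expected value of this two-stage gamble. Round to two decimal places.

$797.56

EV(A) = 0.4 × 1060 + 0.1 × 450 + 0.3 × 80 + 0.2 × 950 = 424 + 45 + 24 + 190 = 683
EV(B) = 0.25 × 390 + 0.75 × 740 = 97.5 + 555 = 652.5
EV(C) = 0.75 × 990 + 0.15 × 740 + 0.1 × 250 = 742.5 + 111 + 25 = 878.5
Overall = 0.125 × 683 + 0.25 × 652.5 + 0.625 × 878.5 = 85.375 + 163.125 + 549.0625 = 797.5625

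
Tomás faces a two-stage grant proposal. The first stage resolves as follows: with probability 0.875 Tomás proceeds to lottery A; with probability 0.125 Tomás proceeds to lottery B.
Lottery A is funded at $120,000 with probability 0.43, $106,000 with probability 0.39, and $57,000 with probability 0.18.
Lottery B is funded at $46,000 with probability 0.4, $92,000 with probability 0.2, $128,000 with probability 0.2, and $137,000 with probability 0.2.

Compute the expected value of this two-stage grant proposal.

EV(A) = 0.43 × 120000 + 0.39 × 106000 + 0.18 × 57000 = 51600 + 41340 + 10260 = 103200
EV(B) = 0.4 × 46000 + 0.2 × 92000 + 0.2 × 128000 + 0.2 × 137000 = 18400 + 18400 + 25600 + 27400 = 89800
Overall = 0.875 × 103200 + 0.125 × 89800 = 90300 + 11225 = 101525

$101,525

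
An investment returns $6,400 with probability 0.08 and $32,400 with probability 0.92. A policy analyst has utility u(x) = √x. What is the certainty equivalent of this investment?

E[u] = 0.08·√6400 + 0.92·√32400 = 0.08·80 + 0.92·180 = 172
CE = (172)² = 29584

$29,584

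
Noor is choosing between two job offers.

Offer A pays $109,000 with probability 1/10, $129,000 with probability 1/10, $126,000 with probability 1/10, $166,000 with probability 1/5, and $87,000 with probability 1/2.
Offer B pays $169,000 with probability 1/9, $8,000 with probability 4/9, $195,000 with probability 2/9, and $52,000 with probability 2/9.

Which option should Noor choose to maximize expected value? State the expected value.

Offer A = 1/10 × 109000 + 1/10 × 129000 + 1/10 × 126000 + 1/5 × 166000 + 1/2 × 87000 = 10900 + 12900 + 12600 + 33200 + 43500 = 113100
Offer B = 1/9 × 169000 + 4/9 × 8000 + 2/9 × 195000 + 2/9 × 52000 = 18777.7778 + 3555.5556 + 43333.3333 + 11555.5556 = 77222.2222

Offer A ($113,100)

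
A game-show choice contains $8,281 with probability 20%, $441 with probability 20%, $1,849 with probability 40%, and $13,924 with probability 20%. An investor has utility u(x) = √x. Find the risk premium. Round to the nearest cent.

$1,274.56

E[u] = 0.2·√8281 + 0.2·√441 + 0.4·√1849 + 0.2·√13924 = 0.2·91 + 0.2·21 + 0.4·43 + 0.2·118 = 63.2
CE = (63.2)² = 3994.24
Risk premium = EV − CE = 5268.8 − 3994.24 = 1274.56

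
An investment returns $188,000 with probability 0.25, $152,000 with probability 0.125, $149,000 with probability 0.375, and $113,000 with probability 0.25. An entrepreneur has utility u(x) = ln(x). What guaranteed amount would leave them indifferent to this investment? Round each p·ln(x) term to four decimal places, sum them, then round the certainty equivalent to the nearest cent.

E[u] = 0.25·ln(188000) + 0.125·ln(152000) + 0.375·ln(149000) + 0.25·ln(113000) = 3.0360 + 1.4915 + 4.4669 + 2.9088 = 11.9032
CE = e^11.9032 ≈ 147738.63

$147,738.63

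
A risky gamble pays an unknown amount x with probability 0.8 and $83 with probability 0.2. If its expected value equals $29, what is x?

x = $15.50

0.8·x + 0.2·83 = 29
0.8·x = 29 − 16.6 = 12.4
x = 12.4 / 0.8 = 15.5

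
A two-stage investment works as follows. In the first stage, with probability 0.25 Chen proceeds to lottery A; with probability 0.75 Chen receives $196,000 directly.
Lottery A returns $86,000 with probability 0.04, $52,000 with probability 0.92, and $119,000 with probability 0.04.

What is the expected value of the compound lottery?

$161,010

EV(A) = 0.04 × 86000 + 0.92 × 52000 + 0.04 × 119000 = 3440 + 47840 + 4760 = 56040
Branch B: 196000 (certain)
Overall = 0.25 × 56040 + 0.75 × 196000 = 14010 + 147000 = 161010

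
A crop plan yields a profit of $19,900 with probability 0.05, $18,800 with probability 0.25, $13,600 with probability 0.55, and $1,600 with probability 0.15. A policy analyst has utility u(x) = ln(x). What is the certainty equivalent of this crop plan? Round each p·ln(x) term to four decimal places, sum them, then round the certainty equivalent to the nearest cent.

$10,903.07

E[u] = 0.05·ln(19900) + 0.25·ln(18800) + 0.55·ln(13600) + 0.15·ln(1600) = 0.4949 + 2.4604 + 5.2348 + 1.1067 = 9.2968
CE = e^9.2968 ≈ 10903.07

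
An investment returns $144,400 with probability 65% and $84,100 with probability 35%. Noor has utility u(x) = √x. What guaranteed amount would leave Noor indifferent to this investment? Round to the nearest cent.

E[u] = 0.65·√144400 + 0.35·√84100 = 0.65·380 + 0.35·290 = 348.5
CE = (348.5)² = 121452.25

$121,452.25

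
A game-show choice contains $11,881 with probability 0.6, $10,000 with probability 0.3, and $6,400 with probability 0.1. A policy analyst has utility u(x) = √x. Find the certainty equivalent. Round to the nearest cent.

$10,691.56

E[u] = 0.6·√11881 + 0.3·√10000 + 0.1·√6400 = 0.6·109 + 0.3·100 + 0.1·80 = 103.4
CE = (103.4)² = 10691.56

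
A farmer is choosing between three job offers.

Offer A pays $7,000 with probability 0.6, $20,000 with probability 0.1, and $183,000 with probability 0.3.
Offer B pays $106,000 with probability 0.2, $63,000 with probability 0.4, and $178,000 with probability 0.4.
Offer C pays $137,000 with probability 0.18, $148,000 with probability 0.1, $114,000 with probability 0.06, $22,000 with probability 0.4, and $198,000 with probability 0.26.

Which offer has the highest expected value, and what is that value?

Offer B ($117,600)

Offer A = 0.6 × 7000 + 0.1 × 20000 + 0.3 × 183000 = 4200 + 2000 + 54900 = 61100
Offer B = 0.2 × 106000 + 0.4 × 63000 + 0.4 × 178000 = 21200 + 25200 + 71200 = 117600
Offer C = 0.18 × 137000 + 0.1 × 148000 + 0.06 × 114000 + 0.4 × 22000 + 0.26 × 198000 = 24660 + 14800 + 6840 + 8800 + 51480 = 106580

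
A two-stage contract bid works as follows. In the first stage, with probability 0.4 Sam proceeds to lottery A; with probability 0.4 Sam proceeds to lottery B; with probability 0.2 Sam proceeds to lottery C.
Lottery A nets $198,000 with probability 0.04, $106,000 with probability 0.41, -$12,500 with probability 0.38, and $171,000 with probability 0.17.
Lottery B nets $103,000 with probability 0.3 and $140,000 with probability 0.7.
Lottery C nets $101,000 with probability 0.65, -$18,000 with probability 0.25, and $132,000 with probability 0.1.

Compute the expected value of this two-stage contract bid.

$96,710

EV(A) = 0.04 × 198000 + 0.41 × 106000 + 0.38 × (-12500) + 0.17 × 171000 = 7920 + 43460 − 4750 + 29070 = 75700
EV(B) = 0.3 × 103000 + 0.7 × 140000 = 30900 + 98000 = 128900
EV(C) = 0.65 × 101000 + 0.25 × (-18000) + 0.1 × 132000 = 65650 − 4500 + 13200 = 74350
Overall = 0.4 × 75700 + 0.4 × 128900 + 0.2 × 74350 = 30280 + 51560 + 14870 = 96710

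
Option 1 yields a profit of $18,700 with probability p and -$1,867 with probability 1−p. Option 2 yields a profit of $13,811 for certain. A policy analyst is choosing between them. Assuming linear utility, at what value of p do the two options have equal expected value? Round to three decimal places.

p = 0.762

p·18700 + (1−p)·(-1867) = 13811
20567p − 1867 = 13811
p = (13811 + 1867) / 20567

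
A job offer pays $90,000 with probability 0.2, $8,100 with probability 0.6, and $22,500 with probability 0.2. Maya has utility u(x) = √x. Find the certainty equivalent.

$20,736

E[u] = 0.2·√90000 + 0.6·√8100 + 0.2·√22500 = 0.2·300 + 0.6·90 + 0.2·150 = 144
CE = (144)² = 20736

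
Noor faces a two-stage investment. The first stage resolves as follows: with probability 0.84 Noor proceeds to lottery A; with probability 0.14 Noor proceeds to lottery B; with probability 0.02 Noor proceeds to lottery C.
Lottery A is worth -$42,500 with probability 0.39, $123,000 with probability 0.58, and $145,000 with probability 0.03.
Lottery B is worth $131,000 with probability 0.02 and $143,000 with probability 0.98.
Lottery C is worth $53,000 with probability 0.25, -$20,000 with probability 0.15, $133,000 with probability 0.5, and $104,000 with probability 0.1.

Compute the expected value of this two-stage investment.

EV(A) = 0.39 × (-42500) + 0.58 × 123000 + 0.03 × 145000 = -16575 + 71340 + 4350 = 59115
EV(B) = 0.02 × 131000 + 0.98 × 143000 = 2620 + 140140 = 142760
EV(C) = 0.25 × 53000 + 0.15 × (-20000) + 0.5 × 133000 + 0.1 × 104000 = 13250 − 3000 + 66500 + 10400 = 87150
Overall = 0.84 × 59115 + 0.14 × 142760 + 0.02 × 87150 = 49656.6 + 19986.4 + 1743 = 71386

$71,386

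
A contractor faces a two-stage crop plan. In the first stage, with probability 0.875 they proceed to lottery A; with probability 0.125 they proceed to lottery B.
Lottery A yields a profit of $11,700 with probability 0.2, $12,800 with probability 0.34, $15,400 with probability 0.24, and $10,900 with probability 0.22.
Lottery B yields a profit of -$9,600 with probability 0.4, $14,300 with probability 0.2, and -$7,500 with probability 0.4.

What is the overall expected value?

$10,690.25

EV(A) = 0.2 × 11700 + 0.34 × 12800 + 0.24 × 15400 + 0.22 × 10900 = 2340 + 4352 + 3696 + 2398 = 12786
EV(B) = 0.4 × (-9600) + 0.2 × 14300 + 0.4 × (-7500) = -3840 + 2860 − 3000 = -3980
Overall = 0.875 × 12786 + 0.125 × (-3980) = 11187.75 − 497.5 = 10690.25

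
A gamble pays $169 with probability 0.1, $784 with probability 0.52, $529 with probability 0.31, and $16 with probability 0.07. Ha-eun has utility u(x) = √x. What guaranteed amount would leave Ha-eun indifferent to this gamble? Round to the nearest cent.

$541.49

E[u] = 0.1·√169 + 0.52·√784 + 0.31·√529 + 0.07·√16 = 0.1·13 + 0.52·28 + 0.31·23 + 0.07·4 = 23.27
CE = (23.27)² = 541.4929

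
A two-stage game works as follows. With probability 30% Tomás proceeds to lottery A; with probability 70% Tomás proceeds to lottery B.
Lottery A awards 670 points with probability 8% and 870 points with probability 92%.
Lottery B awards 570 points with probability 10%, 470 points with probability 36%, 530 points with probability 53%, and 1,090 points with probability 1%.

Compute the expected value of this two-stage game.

618.8 points

EV(A) = 0.08 × 670 + 0.92 × 870 = 53.6 + 800.4 = 854
EV(B) = 0.1 × 570 + 0.36 × 470 + 0.53 × 530 + 0.01 × 1090 = 57 + 169.2 + 280.9 + 10.9 = 518
Overall = 0.3 × 854 + 0.7 × 518 = 256.2 + 362.6 = 618.8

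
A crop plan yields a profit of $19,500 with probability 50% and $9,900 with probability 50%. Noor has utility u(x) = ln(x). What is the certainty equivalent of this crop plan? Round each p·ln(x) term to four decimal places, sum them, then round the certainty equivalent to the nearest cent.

E[u] = 0.5·ln(19500) + 0.5·ln(9900) = 4.9391 + 4.6001 = 9.5392
CE = e^9.5392 ≈ 13893.83

$13,893.83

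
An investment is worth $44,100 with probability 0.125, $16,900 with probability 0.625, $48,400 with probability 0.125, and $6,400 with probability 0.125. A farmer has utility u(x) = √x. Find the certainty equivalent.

E[u] = 0.125·√44100 + 0.625·√16900 + 0.125·√48400 + 0.125·√6400 = 0.125·210 + 0.625·130 + 0.125·220 + 0.125·80 = 145
CE = (145)² = 21025

$21,025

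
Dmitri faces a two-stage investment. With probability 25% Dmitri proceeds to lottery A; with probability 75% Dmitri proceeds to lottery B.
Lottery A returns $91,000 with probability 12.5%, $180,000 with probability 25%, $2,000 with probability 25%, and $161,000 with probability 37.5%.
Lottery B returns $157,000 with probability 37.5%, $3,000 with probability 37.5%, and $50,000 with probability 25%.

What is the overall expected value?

$83,687.50

EV(A) = 0.125 × 91000 + 0.25 × 180000 + 0.25 × 2000 + 0.375 × 161000 = 11375 + 45000 + 500 + 60375 = 117250
EV(B) = 0.375 × 157000 + 0.375 × 3000 + 0.25 × 50000 = 58875 + 1125 + 12500 = 72500
Overall = 0.25 × 117250 + 0.75 × 72500 = 29312.5 + 54375 = 83687.5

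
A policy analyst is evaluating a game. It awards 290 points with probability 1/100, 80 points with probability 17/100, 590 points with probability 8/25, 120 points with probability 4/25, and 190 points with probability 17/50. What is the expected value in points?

289.1 points

EV = 1/100 × 290 + 17/100 × 80 + 8/25 × 590 + 4/25 × 120 + 17/50 × 190 = 2.9 + 13.6 + 188.8 + 19.2 + 64.6 = 289.1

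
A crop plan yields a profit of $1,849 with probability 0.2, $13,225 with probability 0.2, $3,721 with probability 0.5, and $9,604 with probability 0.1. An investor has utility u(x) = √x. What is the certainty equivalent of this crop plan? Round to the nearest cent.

E[u] = 0.2·√1849 + 0.2·√13225 + 0.5·√3721 + 0.1·√9604 = 0.2·43 + 0.2·115 + 0.5·61 + 0.1·98 = 71.9
CE = (71.9)² = 5169.61

$5,169.61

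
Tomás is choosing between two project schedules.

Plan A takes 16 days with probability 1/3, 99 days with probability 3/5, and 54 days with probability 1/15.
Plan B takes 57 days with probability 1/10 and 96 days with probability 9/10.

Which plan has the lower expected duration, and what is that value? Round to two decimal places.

Plan A = 1/3 × 16 + 3/5 × 99 + 1/15 × 54 = 5.3333 + 59.4 + 3.6 = 68.3333
Plan B = 1/10 × 57 + 9/10 × 96 = 5.7 + 86.4 = 92.1

Plan A (68.33 days)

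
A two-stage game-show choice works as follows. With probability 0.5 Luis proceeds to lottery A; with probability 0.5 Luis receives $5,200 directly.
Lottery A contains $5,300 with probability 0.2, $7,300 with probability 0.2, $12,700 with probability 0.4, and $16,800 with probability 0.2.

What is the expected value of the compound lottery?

EV(A) = 0.2 × 5300 + 0.2 × 7300 + 0.4 × 12700 + 0.2 × 16800 = 1060 + 1460 + 5080 + 3360 = 10960
Branch B: 5200 (certain)
Overall = 0.5 × 10960 + 0.5 × 5200 = 5480 + 2600 = 8080

$8,080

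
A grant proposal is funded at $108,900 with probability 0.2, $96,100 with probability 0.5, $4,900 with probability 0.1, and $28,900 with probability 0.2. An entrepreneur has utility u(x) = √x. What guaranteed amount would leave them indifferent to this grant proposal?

$68,644

E[u] = 0.2·√108900 + 0.5·√96100 + 0.1·√4900 + 0.2·√28900 = 0.2·330 + 0.5·310 + 0.1·70 + 0.2·170 = 262
CE = (262)² = 68644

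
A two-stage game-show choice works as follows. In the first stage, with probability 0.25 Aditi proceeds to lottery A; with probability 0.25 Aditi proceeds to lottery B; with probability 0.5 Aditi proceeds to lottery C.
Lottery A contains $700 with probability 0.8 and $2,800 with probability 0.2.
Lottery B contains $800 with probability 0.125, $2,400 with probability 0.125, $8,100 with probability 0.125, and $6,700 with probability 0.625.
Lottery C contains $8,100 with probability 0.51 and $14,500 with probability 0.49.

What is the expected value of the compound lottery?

$7,298

EV(A) = 0.8 × 700 + 0.2 × 2800 = 560 + 560 = 1120
EV(B) = 0.125 × 800 + 0.125 × 2400 + 0.125 × 8100 + 0.625 × 6700 = 100 + 300 + 1012.5 + 4187.5 = 5600
EV(C) = 0.51 × 8100 + 0.49 × 14500 = 4131 + 7105 = 11236
Overall = 0.25 × 1120 + 0.25 × 5600 + 0.5 × 11236 = 280 + 1400 + 5618 = 7298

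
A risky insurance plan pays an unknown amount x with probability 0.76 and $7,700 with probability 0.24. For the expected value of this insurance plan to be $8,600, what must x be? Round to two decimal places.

x = $8,884.21

0.76·x + 0.24·7700 = 8600
0.76·x = 8600 − 1848 = 6752
x = 6752 / 0.76 = 8884.2105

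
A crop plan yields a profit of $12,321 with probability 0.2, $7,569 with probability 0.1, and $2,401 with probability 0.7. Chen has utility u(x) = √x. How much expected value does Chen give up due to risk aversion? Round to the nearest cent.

$650.76

E[u] = 0.2·√12321 + 0.1·√7569 + 0.7·√2401 = 0.2·111 + 0.1·87 + 0.7·49 = 65.2
CE = (65.2)² = 4251.04
Risk premium = EV − CE = 4901.8 − 4251.04 = 650.76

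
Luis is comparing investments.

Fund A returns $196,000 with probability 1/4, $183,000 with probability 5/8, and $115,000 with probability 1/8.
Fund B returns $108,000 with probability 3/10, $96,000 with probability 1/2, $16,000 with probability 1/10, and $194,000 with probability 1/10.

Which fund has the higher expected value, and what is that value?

Fund A ($177,750)

Fund A = 1/4 × 196000 + 5/8 × 183000 + 1/8 × 115000 = 49000 + 114375 + 14375 = 177750
Fund B = 3/10 × 108000 + 1/2 × 96000 + 1/10 × 16000 + 1/10 × 194000 = 32400 + 48000 + 1600 + 19400 = 101400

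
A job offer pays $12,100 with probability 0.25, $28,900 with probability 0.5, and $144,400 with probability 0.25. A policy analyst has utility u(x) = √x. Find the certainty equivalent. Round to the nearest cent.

$43,056.25

E[u] = 0.25·√12100 + 0.5·√28900 + 0.25·√144400 = 0.25·110 + 0.5·170 + 0.25·380 = 207.5
CE = (207.5)² = 43056.25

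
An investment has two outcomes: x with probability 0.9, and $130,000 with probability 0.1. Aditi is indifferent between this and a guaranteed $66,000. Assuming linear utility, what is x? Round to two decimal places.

0.9·x + 0.1·130000 = 66000
0.9·x = 66000 − 13000 = 53000
x = 53000 / 0.9 = 58888.8889

x = $58,888.89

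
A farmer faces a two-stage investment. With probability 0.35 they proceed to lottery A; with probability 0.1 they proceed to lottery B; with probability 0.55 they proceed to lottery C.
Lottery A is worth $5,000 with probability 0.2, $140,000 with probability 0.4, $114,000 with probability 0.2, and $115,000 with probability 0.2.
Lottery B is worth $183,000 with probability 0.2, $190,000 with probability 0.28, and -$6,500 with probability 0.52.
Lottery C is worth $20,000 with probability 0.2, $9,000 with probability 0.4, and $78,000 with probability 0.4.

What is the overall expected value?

$65,962

EV(A) = 0.2 × 5000 + 0.4 × 140000 + 0.2 × 114000 + 0.2 × 115000 = 1000 + 56000 + 22800 + 23000 = 102800
EV(B) = 0.2 × 183000 + 0.28 × 190000 + 0.52 × (-6500) = 36600 + 53200 − 3380 = 86420
EV(C) = 0.2 × 20000 + 0.4 × 9000 + 0.4 × 78000 = 4000 + 3600 + 31200 = 38800
Overall = 0.35 × 102800 + 0.1 × 86420 + 0.55 × 38800 = 35980 + 8642 + 21340 = 65962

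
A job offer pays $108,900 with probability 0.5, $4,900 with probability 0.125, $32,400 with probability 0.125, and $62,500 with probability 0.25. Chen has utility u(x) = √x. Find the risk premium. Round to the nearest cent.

$7,785.94

E[u] = 0.5·√108900 + 0.125·√4900 + 0.125·√32400 + 0.25·√62500 = 0.5·330 + 0.125·70 + 0.125·180 + 0.25·250 = 258.75
CE = (258.75)² = 66951.5625
Risk premium = EV − CE = 74737.5 − 66951.5625 = 7785.9375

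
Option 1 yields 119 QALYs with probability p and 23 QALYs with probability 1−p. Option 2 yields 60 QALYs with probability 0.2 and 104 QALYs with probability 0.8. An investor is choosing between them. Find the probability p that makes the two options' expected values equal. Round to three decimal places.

EV(Option 2) = 0.2 × 60 + 0.8 × 104 = 12 + 83.2 = 95.2
p·119 + (1−p)·23 = 95.2
96p + 23 = 95.2
p = (95.2 − 23) / 96

p = 0.752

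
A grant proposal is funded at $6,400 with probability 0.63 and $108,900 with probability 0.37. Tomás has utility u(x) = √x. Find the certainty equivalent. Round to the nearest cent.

$29,756.25

E[u] = 0.63·√6400 + 0.37·√108900 = 0.63·80 + 0.37·330 = 172.5
CE = (172.5)² = 29756.25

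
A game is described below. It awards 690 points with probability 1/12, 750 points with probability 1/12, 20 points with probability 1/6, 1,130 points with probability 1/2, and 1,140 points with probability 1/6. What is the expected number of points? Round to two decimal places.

878.33 points

EV = 1/12 × 690 + 1/12 × 750 + 1/6 × 20 + 1/2 × 1130 + 1/6 × 1140 = 57.5 + 62.5 + 3.3333 + 565 + 190 = 878.3333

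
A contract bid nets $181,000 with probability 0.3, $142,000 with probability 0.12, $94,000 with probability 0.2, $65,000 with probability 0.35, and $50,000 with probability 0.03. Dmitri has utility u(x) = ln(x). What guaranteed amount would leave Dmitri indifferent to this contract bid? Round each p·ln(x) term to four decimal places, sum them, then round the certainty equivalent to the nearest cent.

$103,673.31

E[u] = 0.3·ln(181000) + 0.12·ln(142000) + 0.2·ln(94000) + 0.35·ln(65000) + 0.03·ln(50000) = 3.6319 + 1.4236 + 2.2902 + 3.8787 + 0.3246 = 11.5490
CE = e^11.5490 ≈ 103673.31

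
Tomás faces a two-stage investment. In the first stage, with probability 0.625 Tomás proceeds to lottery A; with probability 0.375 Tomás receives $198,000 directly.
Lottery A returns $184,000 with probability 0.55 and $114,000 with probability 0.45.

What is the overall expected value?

EV(A) = 0.55 × 184000 + 0.45 × 114000 = 101200 + 51300 = 152500
Branch B: 198000 (certain)
Overall = 0.625 × 152500 + 0.375 × 198000 = 95312.5 + 74250 = 169562.5

$169,562.50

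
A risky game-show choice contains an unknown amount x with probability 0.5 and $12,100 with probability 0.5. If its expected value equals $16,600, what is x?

0.5·x + 0.5·12100 = 16600
0.5·x = 16600 − 6050 = 10550
x = 10550 / 0.5 = 21100

x = $21,100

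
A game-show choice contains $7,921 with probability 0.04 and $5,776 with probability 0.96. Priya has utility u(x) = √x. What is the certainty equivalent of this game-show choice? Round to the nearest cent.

E[u] = 0.04·√7921 + 0.96·√5776 = 0.04·89 + 0.96·76 = 76.52
CE = (76.52)² = 5855.3104

$5,855.31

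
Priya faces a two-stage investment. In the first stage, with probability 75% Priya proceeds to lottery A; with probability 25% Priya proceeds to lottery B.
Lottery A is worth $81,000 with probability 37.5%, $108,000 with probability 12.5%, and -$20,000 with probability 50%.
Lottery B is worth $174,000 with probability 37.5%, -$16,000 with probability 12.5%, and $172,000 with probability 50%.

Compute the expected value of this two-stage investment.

EV(A) = 0.375 × 81000 + 0.125 × 108000 + 0.5 × (-20000) = 30375 + 13500 − 10000 = 33875
EV(B) = 0.375 × 174000 + 0.125 × (-16000) + 0.5 × 172000 = 65250 − 2000 + 86000 = 149250
Overall = 0.75 × 33875 + 0.25 × 149250 = 25406.25 + 37312.5 = 62718.75

$62,718.75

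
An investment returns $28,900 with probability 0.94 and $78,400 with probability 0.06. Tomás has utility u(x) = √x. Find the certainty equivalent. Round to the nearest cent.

$31,187.56

E[u] = 0.94·√28900 + 0.06·√78400 = 0.94·170 + 0.06·280 = 176.6
CE = (176.6)² = 31187.56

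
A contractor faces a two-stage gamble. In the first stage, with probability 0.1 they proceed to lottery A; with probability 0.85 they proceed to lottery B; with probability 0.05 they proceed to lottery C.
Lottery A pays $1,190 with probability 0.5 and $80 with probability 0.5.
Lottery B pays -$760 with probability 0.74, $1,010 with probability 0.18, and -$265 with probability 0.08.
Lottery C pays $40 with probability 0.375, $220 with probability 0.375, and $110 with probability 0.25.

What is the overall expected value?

EV(A) = 0.5 × 1190 + 0.5 × 80 = 595 + 40 = 635
EV(B) = 0.74 × (-760) + 0.18 × 1010 + 0.08 × (-265) = -562.4 + 181.8 − 21.2 = -401.8
EV(C) = 0.375 × 40 + 0.375 × 220 + 0.25 × 110 = 15 + 82.5 + 27.5 = 125
Overall = 0.1 × 635 + 0.85 × (-401.8) + 0.05 × 125 = 63.5 − 341.53 + 6.25 = -271.78

-$271.78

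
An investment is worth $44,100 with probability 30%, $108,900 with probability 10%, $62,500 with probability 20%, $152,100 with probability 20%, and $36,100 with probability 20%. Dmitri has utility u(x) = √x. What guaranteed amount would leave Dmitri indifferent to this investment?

$68,644

E[u] = 0.3·√44100 + 0.1·√108900 + 0.2·√62500 + 0.2·√152100 + 0.2·√36100 = 0.3·210 + 0.1·330 + 0.2·250 + 0.2·390 + 0.2·190 = 262
CE = (262)² = 68644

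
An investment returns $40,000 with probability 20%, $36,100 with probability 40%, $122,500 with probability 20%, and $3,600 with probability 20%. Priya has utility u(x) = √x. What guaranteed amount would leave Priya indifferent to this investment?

E[u] = 0.2·√40000 + 0.4·√36100 + 0.2·√122500 + 0.2·√3600 = 0.2·200 + 0.4·190 + 0.2·350 + 0.2·60 = 198
CE = (198)² = 39204

$39,204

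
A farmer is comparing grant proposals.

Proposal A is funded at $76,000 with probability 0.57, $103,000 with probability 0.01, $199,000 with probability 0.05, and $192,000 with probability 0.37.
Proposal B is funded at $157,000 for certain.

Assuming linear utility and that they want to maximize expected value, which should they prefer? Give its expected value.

Proposal A = 0.57 × 76000 + 0.01 × 103000 + 0.05 × 199000 + 0.37 × 192000 = 43320 + 1030 + 9950 + 71040 = 125340
Proposal B: 157000 (certain)

Proposal B ($157,000)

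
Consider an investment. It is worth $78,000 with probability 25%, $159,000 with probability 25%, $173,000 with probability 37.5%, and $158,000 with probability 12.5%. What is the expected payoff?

EV = 0.25 × 78000 + 0.25 × 159000 + 0.375 × 173000 + 0.125 × 158000 = 19500 + 39750 + 64875 + 19750 = 143875

$143,875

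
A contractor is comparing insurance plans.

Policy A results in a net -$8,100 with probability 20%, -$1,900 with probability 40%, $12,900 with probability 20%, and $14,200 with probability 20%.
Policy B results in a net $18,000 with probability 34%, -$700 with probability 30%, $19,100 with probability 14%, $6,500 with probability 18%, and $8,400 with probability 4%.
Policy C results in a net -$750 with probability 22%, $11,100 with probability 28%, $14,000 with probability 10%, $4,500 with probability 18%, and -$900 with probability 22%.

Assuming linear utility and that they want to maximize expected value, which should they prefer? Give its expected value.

Policy B ($10,090)

Policy A = 0.2 × (-8100) + 0.4 × (-1900) + 0.2 × 12900 + 0.2 × 14200 = -1620 − 760 + 2580 + 2840 = 3040
Policy B = 0.34 × 18000 + 0.3 × (-700) + 0.14 × 19100 + 0.18 × 6500 + 0.04 × 8400 = 6120 − 210 + 2674 + 1170 + 336 = 10090
Policy C = 0.22 × (-750) + 0.28 × 11100 + 0.1 × 14000 + 0.18 × 4500 + 0.22 × (-900) = -165 + 3108 + 1400 + 810 − 198 = 4955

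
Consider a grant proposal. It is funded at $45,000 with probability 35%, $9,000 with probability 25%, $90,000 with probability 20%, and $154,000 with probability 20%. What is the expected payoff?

$66,800

EV = 0.35 × 45000 + 0.25 × 9000 + 0.2 × 90000 + 0.2 × 154000 = 15750 + 2250 + 18000 + 30800 = 66800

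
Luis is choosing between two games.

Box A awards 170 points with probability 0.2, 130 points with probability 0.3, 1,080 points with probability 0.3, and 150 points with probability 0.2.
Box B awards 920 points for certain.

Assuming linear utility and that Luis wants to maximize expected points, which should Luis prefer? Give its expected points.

Box A = 0.2 × 170 + 0.3 × 130 + 0.3 × 1080 + 0.2 × 150 = 34 + 39 + 324 + 30 = 427
Box B: 920 (certain)

Box B (920 points)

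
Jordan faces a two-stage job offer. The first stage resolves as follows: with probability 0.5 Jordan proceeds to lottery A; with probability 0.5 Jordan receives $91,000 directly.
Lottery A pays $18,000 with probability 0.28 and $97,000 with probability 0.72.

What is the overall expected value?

EV(A) = 0.28 × 18000 + 0.72 × 97000 = 5040 + 69840 = 74880
Branch B: 91000 (certain)
Overall = 0.5 × 74880 + 0.5 × 91000 = 37440 + 45500 = 82940

$82,940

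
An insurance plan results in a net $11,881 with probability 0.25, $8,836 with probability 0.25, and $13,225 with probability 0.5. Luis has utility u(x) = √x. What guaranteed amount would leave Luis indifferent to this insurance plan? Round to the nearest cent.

E[u] = 0.25·√11881 + 0.25·√8836 + 0.5·√13225 = 0.25·109 + 0.25·94 + 0.5·115 = 108.25
CE = (108.25)² = 11718.0625

$11,718.06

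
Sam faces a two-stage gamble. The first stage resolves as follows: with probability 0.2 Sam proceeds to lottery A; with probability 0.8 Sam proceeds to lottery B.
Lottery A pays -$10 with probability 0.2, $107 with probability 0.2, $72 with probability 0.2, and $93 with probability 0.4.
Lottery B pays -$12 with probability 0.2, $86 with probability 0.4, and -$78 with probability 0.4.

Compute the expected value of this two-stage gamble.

EV(A) = 0.2 × (-10) + 0.2 × 107 + 0.2 × 72 + 0.4 × 93 = -2 + 21.4 + 14.4 + 37.2 = 71
EV(B) = 0.2 × (-12) + 0.4 × 86 + 0.4 × (-78) = -2.4 + 34.4 − 31.2 = 0.8
Overall = 0.2 × 71 + 0.8 × 0.8 = 14.2 + 0.64 = 14.84

$14.84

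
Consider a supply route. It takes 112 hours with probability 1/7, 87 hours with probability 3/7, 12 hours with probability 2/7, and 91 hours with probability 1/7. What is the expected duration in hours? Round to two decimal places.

EV = 1/7 × 112 + 3/7 × 87 + 2/7 × 12 + 1/7 × 91 = 16 + 37.2857 + 3.4286 + 13 = 69.7143

69.71 hours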